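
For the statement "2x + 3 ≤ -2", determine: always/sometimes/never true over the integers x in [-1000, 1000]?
Holds at x = -3: LHS = 2·(-3) + 3 = -3; -3 ≤ -2 — holds
Fails at x = 0: LHS = 2·0 + 3 = 3; 3 ≤ -2 — FAILS
It is satisfied by some integers in the range but not all.

Answer: Sometimes true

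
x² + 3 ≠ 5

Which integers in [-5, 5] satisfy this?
Track d = LHS − RHS over the integers in [-5, 5]. Equality would need d = 0, but d changes sign only between consecutive integers, jumping over 0:
x = -2: LHS = (-2)² + 3 = 7; 7 ≠ 5 — holds  (d = 2)
x = -1: LHS = (-1)² + 3 = 4; 4 ≠ 5 — holds  (d = -1)
x = 1: LHS = 1² + 3 = 4; 4 ≠ 5 — holds  (d = -1)
x = 2: LHS = 2² + 3 = 7; 7 ≠ 5 — holds  (d = 2)
Away from these crossings d keeps a constant sign, and checking every integer in [-5, 5] confirms d ≠ 0 throughout. Hence the two sides are never equal, so the relation holds for every integer in [-5, 5].

Answer: All integers in [-5, 5]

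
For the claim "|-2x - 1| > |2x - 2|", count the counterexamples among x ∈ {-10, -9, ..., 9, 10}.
Counterexamples in [-10, 10]: {-10, -9, -8, -7, -6, -5, -4, -3, -2, -1, 0}.

Counting them gives 11 values.

Answer: 11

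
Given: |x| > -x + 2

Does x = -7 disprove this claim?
Substitute x = -7 into the relation:
x = -7: LHS = |-7| = 7, RHS = -(-7) + 2 = 9; 7 > 9 — FAILS

Since the claim fails at x = -7, this value is a counterexample.

Answer: Yes, x = -7 is a counterexample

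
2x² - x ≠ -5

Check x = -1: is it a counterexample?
Substitute x = -1 into the relation:
x = -1: LHS = 2·(-1)² - (-1) = 3; 3 ≠ -5 — holds

The relation holds at x = -1, so it is not a counterexample.

Answer: No, x = -1 is not a counterexample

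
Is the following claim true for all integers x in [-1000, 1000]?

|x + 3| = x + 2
The claim fails at x = 0:
x = 0: LHS = |0 + 3| = |3| = 3, RHS = 0 + 2 = 2; 3 = 2 — FAILS

Because a single integer refutes it, the statement is false.

Answer: False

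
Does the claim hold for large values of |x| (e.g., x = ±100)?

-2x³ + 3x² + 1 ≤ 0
x = 100: LHS = -2·100³ + 3·100² + 1 = -1969999; -1969999 ≤ 0 — holds
x = -100: LHS = -2·(-100)³ + 3·(-100)² + 1 = 2030001; 2030001 ≤ 0 — FAILS

Answer: Partially: holds for x = 100, fails for x = -100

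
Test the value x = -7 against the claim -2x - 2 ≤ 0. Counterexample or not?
Substitute x = -7 into the relation:
x = -7: LHS = -2·(-7) - 2 = 12; 12 ≤ 0 — FAILS

Since the claim fails at x = -7, this value is a counterexample.

Answer: Yes, x = -7 is a counterexample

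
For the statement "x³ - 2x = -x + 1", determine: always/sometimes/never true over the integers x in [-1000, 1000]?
Track d = LHS − RHS over the integers in [-1000, 1000]. Equality would need d = 0, but d changes sign only between consecutive integers, jumping over 0:
x = 1: LHS = 1³ - 2·1 = -1, RHS = -1 + 1 = 0; -1 = 0 — FAILS  (d = -1)
x = 2: LHS = 2³ - 2·2 = 4, RHS = -2 + 1 = -1; 4 = -1 — FAILS  (d = 5)
Away from these crossings d keeps a constant sign, and checking every integer in [-1000, 1000] confirms d ≠ 0 throughout. Hence the two sides are never equal, so the claimed relation (=) fails for every integer in [-1000, 1000].

No integer in the range satisfies it.

Answer: Never true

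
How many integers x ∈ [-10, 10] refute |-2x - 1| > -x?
Counterexamples in [-10, 10]: {-1}.

Counting them gives 1 values.

Answer: 1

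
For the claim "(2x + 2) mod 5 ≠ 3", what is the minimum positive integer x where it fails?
Testing positive integers:
x = 1: LHS = (2·1 + 2) mod 5 = 4 mod 5 = 4; 4 ≠ 3 — holds
x = 2: LHS = (2·2 + 2) mod 5 = 6 mod 5 = 1; 1 ≠ 3 — holds
x = 3: LHS = (2·3 + 2) mod 5 = 8 mod 5 = 3; 3 ≠ 3 — FAILS  ← smallest positive counterexample

Answer: x = 3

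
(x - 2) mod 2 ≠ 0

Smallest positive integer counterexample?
Testing positive integers:
x = 1: LHS = (1 - 2) mod 2 = (-1) mod 2 = 1; 1 ≠ 0 — holds
x = 2: LHS = (2 - 2) mod 2 = 0 mod 2 = 0; 0 ≠ 0 — FAILS  ← smallest positive counterexample

Answer: x = 2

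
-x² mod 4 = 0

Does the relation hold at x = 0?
x = 0: LHS = (-0²) mod 4 = 0 mod 4 = 0; 0 = 0 — holds

The relation is satisfied at x = 0.

Answer: Yes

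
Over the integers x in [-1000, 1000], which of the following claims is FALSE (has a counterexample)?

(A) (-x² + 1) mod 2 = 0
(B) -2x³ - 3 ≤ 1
(A) x = 0: LHS = (-0² + 1) mod 2 = 1 mod 2 = 1; 1 = 0 — FAILS
(B) x = -2: LHS = -2·(-2)³ - 3 = 13; 13 ≤ 1 — FAILS

Answer: Both A and B are false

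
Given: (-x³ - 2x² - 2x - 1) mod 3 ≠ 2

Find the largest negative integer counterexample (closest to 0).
Testing negative integers from -1 downward:
x = -1: LHS = (-(-1)³ - 2·(-1)² - 2·(-1) - 1) mod 3 = 0 mod 3 = 0; 0 ≠ 2 — holds
x = -2: LHS = (-(-2)³ - 2·(-2)² - 2·(-2) - 1) mod 3 = 3 mod 3 = 0; 0 ≠ 2 — holds
x = -3: LHS = (-(-3)³ - 2·(-3)² - 2·(-3) - 1) mod 3 = 14 mod 3 = 2; 2 ≠ 2 — FAILS  ← closest negative counterexample to 0

Answer: x = -3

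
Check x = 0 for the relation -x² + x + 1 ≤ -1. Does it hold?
x = 0: LHS = -0² + 0 + 1 = 1; 1 ≤ -1 — FAILS

The relation fails at x = 0, so x = 0 is a counterexample.

Answer: No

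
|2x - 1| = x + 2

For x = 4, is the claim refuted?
Substitute x = 4 into the relation:
x = 4: LHS = |2·4 - 1| = |7| = 7, RHS = 4 + 2 = 6; 7 = 6 — FAILS

Since the claim fails at x = 4, this value is a counterexample.

Answer: Yes, x = 4 is a counterexample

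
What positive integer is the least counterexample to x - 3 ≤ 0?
Testing positive integers:
x = 1: LHS = 1 - 3 = -2; -2 ≤ 0 — holds
x = 2: LHS = 2 - 3 = -1; -1 ≤ 0 — holds
x = 3: LHS = 3 - 3 = 0; 0 ≤ 0 — holds
x = 4: LHS = 4 - 3 = 1; 1 ≤ 0 — FAILS  ← smallest positive counterexample

Answer: x = 4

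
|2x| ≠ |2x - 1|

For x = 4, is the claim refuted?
Substitute x = 4 into the relation:
x = 4: LHS = |2·4| = |8| = 8, RHS = |2·4 - 1| = |7| = 7; 8 ≠ 7 — holds

The relation holds at x = 4, so it is not a counterexample.

Answer: No, x = 4 is not a counterexample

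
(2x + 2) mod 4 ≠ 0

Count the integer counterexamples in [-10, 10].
Counterexamples in [-10, 10]: {-9, -7, -5, -3, -1, 1, 3, 5, 7, 9}.

Counting them gives 10 values.

Answer: 10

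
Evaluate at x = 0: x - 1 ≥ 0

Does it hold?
x = 0: LHS = 0 - 1 = -1; -1 ≥ 0 — FAILS

The relation fails at x = 0, so x = 0 is a counterexample.

Answer: No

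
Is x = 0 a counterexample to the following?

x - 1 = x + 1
Substitute x = 0 into the relation:
x = 0: LHS = 0 - 1 = -1, RHS = 0 + 1 = 1; -1 = 1 — FAILS

Since the claim fails at x = 0, this value is a counterexample.

Answer: Yes, x = 0 is a counterexample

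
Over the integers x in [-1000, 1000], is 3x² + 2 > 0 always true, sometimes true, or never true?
Over all integers in [-1000, 1000], LHS − RHS is smallest at x = 0, where it equals 2:
x = 0: LHS = 3·0² + 2 = 2; 2 > 0 — holds
At the ends of the range:
x = -1000: LHS = 3·(-1000)² + 2 = 3000002; 3000002 > 0 — holds
x = 1000: LHS = 3·1000² + 2 = 3000002; 3000002 > 0 — holds
Hence LHS − RHS is never zero or negative, i.e. LHS > RHS throughout, so the relation holds for every integer in [-1000, 1000].

No counterexample exists.

Answer: Always true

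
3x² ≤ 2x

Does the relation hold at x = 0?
x = 0: LHS = 3·0² = 0, RHS = 2·0 = 0; 0 ≤ 0 — holds

The relation is satisfied at x = 0.

Answer: Yes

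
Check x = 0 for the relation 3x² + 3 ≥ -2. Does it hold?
x = 0: LHS = 3·0² + 3 = 3; 3 ≥ -2 — holds

The relation is satisfied at x = 0.

Answer: Yes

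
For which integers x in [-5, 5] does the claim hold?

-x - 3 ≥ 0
Holds for: {-5, -4, -3}
Fails for: {-2, -1, 0, 1, 2, 3, 4, 5}

Answer: {-5, -4, -3}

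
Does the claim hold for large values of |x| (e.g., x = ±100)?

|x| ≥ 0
x = 100: LHS = |100| = 100; 100 ≥ 0 — holds
x = -100: LHS = |-100| = 100; 100 ≥ 0 — holds

Answer: Yes, holds for both x = 100 and x = -100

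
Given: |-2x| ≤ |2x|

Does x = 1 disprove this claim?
Substitute x = 1 into the relation:
x = 1: LHS = |-2·1| = |-2| = 2, RHS = |2·1| = |2| = 2; 2 ≤ 2 — holds

The relation holds at x = 1, so it is not a counterexample.

Answer: No, x = 1 is not a counterexample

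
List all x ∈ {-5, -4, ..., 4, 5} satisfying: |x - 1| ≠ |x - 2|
Track d = LHS − RHS over the integers in [-5, 5]. Equality would need d = 0, but d changes sign only between consecutive integers, jumping over 0:
x = 1: LHS = |1 - 1| = |0| = 0, RHS = |1 - 2| = |-1| = 1; 0 ≠ 1 — holds  (d = -1)
x = 2: LHS = |2 - 1| = |1| = 1, RHS = |2 - 2| = |0| = 0; 1 ≠ 0 — holds  (d = 1)
Away from these crossings d keeps a constant sign, and checking every integer in [-5, 5] confirms d ≠ 0 throughout. Hence the two sides are never equal, so the relation holds for every integer in [-5, 5].

Answer: All integers in [-5, 5]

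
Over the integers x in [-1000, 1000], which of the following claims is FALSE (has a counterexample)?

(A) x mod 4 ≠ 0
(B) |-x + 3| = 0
(A) x = 0: LHS = 0 mod 4 = 0; 0 ≠ 0 — FAILS
(B) x = 0: LHS = |-0 + 3| = |3| = 3; 3 = 0 — FAILS

Answer: Both A and B are false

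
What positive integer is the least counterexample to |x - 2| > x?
Testing positive integers:
x = 1: LHS = |1 - 2| = |-1| = 1; 1 > 1 — FAILS  ← smallest positive counterexample

Answer: x = 1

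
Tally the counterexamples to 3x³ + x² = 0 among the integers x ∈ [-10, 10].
Counterexamples in [-10, 10]: {-10, -9, -8, -7, -6, -5, -4, -3, -2, -1, 1, 2, 3, 4, 5, 6, 7, 8, 9, 10}.

Counting them gives 20 values.

Answer: 20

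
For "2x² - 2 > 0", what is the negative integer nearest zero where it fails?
Testing negative integers from -1 downward:
x = -1: LHS = 2·(-1)² - 2 = 0; 0 > 0 — FAILS  ← closest negative counterexample to 0

Answer: x = -1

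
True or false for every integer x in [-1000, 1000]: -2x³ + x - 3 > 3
The claim fails at x = 0:
x = 0: LHS = -2·0³ + 0 - 3 = -3; -3 > 3 — FAILS

Because a single integer refutes it, the statement is false.

Answer: False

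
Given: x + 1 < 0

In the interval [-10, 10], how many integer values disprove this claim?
Counterexamples in [-10, 10]: {-1, 0, 1, 2, 3, 4, 5, 6, 7, 8, 9, 10}.

Counting them gives 12 values.

Answer: 12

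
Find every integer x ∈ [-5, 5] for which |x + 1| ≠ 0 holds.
Holds for: {-5, -4, -3, -2, 0, 1, 2, 3, 4, 5}
Fails for: {-1}

Answer: {-5, -4, -3, -2, 0, 1, 2, 3, 4, 5}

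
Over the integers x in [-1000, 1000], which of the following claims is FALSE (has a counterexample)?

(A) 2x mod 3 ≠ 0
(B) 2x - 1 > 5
(A) x = 0: LHS = (2·0) mod 3 = 0 mod 3 = 0; 0 ≠ 0 — FAILS
(B) x = 0: LHS = 2·0 - 1 = -1; -1 > 5 — FAILS

Answer: Both A and B are false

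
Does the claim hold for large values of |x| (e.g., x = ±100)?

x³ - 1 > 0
x = 100: LHS = 100³ - 1 = 999999; 999999 > 0 — holds
x = -100: LHS = (-100)³ - 1 = -1000001; -1000001 > 0 — FAILS

Answer: Partially: holds for x = 100, fails for x = -100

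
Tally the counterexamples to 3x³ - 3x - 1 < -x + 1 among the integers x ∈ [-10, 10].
Counterexamples in [-10, 10]: {2, 3, 4, 5, 6, 7, 8, 9, 10}.

Counting them gives 9 values.

Answer: 9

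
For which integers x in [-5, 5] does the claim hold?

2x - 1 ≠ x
Holds for: {-5, -4, -3, -2, -1, 0, 2, 3, 4, 5}
Fails for: {1}

Answer: {-5, -4, -3, -2, -1, 0, 2, 3, 4, 5}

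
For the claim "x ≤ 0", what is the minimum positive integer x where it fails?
Testing positive integers:
x = 1: 1 ≤ 0 — FAILS  ← smallest positive counterexample

Answer: x = 1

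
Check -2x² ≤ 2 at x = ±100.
x = 100: LHS = -2·100² = -20000; -20000 ≤ 2 — holds
x = -100: LHS = -2·(-100)² = -20000; -20000 ≤ 2 — holds

Answer: Yes, holds for both x = 100 and x = -100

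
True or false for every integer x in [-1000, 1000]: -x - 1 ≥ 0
The claim fails at x = 0:
x = 0: LHS = -0 - 1 = -1; -1 ≥ 0 — FAILS

Because a single integer refutes it, the statement is false.

Answer: False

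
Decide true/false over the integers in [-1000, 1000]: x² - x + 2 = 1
The claim fails at x = 0:
x = 0: LHS = 0² - 0 + 2 = 2; 2 = 1 — FAILS

Because a single integer refutes it, the statement is false.

Answer: False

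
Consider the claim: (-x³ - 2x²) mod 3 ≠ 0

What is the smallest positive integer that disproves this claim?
Testing positive integers:
x = 1: LHS = (-1³ - 2·1²) mod 3 = (-3) mod 3 = 0; 0 ≠ 0 — FAILS  ← smallest positive counterexample

Answer: x = 1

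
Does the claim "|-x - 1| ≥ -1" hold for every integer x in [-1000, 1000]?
An absolute value is never negative, so the left side is ≥ 0 for every x, while the right side is -1. Tightest case in [-1000, 1000] is x = -1:
x = -1: LHS = |-(-1) - 1| = |0| = 0; 0 ≥ -1 — holds
Hence LHS − RHS is never negative, i.e. LHS ≥ RHS throughout, so the relation holds for every integer in [-1000, 1000].

No counterexample exists.

Answer: True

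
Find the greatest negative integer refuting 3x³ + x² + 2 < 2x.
Testing negative integers from -1 downward:
x = -1: LHS = 3·(-1)³ + (-1)² + 2 = 0, RHS = 2·(-1) = -2; 0 < -2 — FAILS  ← closest negative counterexample to 0

Answer: x = -1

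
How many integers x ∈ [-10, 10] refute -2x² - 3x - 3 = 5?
Counterexamples in [-10, 10]: {-10, -9, -8, -7, -6, -5, -4, -3, -2, -1, 0, 1, 2, 3, 4, 5, 6, 7, 8, 9, 10}.

Counting them gives 21 values.

Answer: 21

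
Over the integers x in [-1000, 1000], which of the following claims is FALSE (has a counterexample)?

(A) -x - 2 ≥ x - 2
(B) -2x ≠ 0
(A) x = 1: LHS = -1 - 2 = -3, RHS = 1 - 2 = -1; -3 ≥ -1 — FAILS
(B) x = 0: LHS = -2·0 = 0; 0 ≠ 0 — FAILS

Answer: Both A and B are false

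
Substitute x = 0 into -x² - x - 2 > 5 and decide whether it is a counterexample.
Substitute x = 0 into the relation:
x = 0: LHS = -0² - 0 - 2 = -2; -2 > 5 — FAILS

Since the claim fails at x = 0, this value is a counterexample.

Answer: Yes, x = 0 is a counterexample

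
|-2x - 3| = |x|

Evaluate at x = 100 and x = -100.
x = 100: LHS = |-2·100 - 3| = |-203| = 203, RHS = |100| = 100; 203 = 100 — FAILS
x = -100: LHS = |-2·(-100) - 3| = |197| = 197, RHS = |-100| = 100; 197 = 100 — FAILS

Answer: No, fails for both x = 100 and x = -100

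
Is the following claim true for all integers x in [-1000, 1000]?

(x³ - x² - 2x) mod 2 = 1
The claim fails at x = 0:
x = 0: LHS = (0³ - 0² - 2·0) mod 2 = 0 mod 2 = 0; 0 = 1 — FAILS

Because a single integer refutes it, the statement is false.

Answer: False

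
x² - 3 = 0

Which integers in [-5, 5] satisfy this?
Track d = LHS − RHS over the integers in [-5, 5]. Equality would need d = 0, but d changes sign only between consecutive integers, jumping over 0:
x = -2: LHS = (-2)² - 3 = 1; 1 = 0 — FAILS  (d = 1)
x = -1: LHS = (-1)² - 3 = -2; -2 = 0 — FAILS  (d = -2)
x = 1: LHS = 1² - 3 = -2; -2 = 0 — FAILS  (d = -2)
x = 2: LHS = 2² - 3 = 1; 1 = 0 — FAILS  (d = 1)
Away from these crossings d keeps a constant sign, and checking every integer in [-5, 5] confirms d ≠ 0 throughout. Hence the two sides are never equal, so the claimed relation (=) fails for every integer in [-5, 5].

Answer: None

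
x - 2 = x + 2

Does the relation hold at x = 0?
x = 0: LHS = 0 - 2 = -2, RHS = 0 + 2 = 2; -2 = 2 — FAILS

The relation fails at x = 0, so x = 0 is a counterexample.

Answer: No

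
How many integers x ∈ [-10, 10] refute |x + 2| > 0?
Counterexamples in [-10, 10]: {-2}.

Counting them gives 1 values.

Answer: 1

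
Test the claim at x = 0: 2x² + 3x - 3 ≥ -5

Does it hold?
x = 0: LHS = 2·0² + 3·0 - 3 = -3; -3 ≥ -5 — holds

The relation is satisfied at x = 0.

Answer: Yes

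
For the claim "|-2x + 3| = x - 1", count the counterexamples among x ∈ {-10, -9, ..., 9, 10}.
Counterexamples in [-10, 10]: {-10, -9, -8, -7, -6, -5, -4, -3, -2, -1, 0, 1, 3, 4, 5, 6, 7, 8, 9, 10}.

Counting them gives 20 values.

Answer: 20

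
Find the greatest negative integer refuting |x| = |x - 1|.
Testing negative integers from -1 downward:
x = -1: LHS = |-1| = 1, RHS = |(-1) - 1| = |-2| = 2; 1 = 2 — FAILS  ← closest negative counterexample to 0

Answer: x = -1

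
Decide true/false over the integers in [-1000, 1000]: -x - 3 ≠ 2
The claim fails at x = -5:
x = -5: LHS = -(-5) - 3 = 2; 2 ≠ 2 — FAILS

Because a single integer refutes it, the statement is false.

Answer: False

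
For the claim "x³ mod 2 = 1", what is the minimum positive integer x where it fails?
Testing positive integers:
x = 1: LHS = (1³) mod 2 = 1 mod 2 = 1; 1 = 1 — holds
x = 2: LHS = (2³) mod 2 = 8 mod 2 = 0; 0 = 1 — FAILS  ← smallest positive counterexample

Answer: x = 2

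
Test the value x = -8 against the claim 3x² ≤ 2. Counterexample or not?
Substitute x = -8 into the relation:
x = -8: LHS = 3·(-8)² = 192; 192 ≤ 2 — FAILS

Since the claim fails at x = -8, this value is a counterexample.

Answer: Yes, x = -8 is a counterexample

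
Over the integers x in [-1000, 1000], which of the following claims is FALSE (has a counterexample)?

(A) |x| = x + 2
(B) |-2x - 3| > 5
(A) x = 0: LHS = |0| = 0, RHS = 0 + 2 = 2; 0 = 2 — FAILS
(B) x = 0: LHS = |-2·0 - 3| = |-3| = 3; 3 > 5 — FAILS

Answer: Both A and B are false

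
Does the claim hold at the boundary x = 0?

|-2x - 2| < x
x = 0: LHS = |-2·0 - 2| = |-2| = 2; 2 < 0 — FAILS

The relation fails at x = 0, so x = 0 is a counterexample.

Answer: No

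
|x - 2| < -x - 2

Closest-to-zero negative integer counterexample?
Testing negative integers from -1 downward:
x = -1: LHS = |(-1) - 2| = |-3| = 3, RHS = -(-1) - 2 = -1; 3 < -1 — FAILS  ← closest negative counterexample to 0

Answer: x = -1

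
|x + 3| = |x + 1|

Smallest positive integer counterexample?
Testing positive integers:
x = 1: LHS = |1 + 3| = |4| = 4, RHS = |1 + 1| = |2| = 2; 4 = 2 — FAILS  ← smallest positive counterexample

Answer: x = 1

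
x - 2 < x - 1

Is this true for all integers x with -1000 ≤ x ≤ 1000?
Over all integers in [-1000, 1000], LHS − RHS is largest at x = 0, where it equals -1:
x = 0: LHS = 0 - 2 = -2, RHS = 0 - 1 = -1; -2 < -1 — holds
At the ends of the range:
x = -1000: LHS = (-1000) - 2 = -1002, RHS = (-1000) - 1 = -1001; -1002 < -1001 — holds
x = 1000: LHS = 1000 - 2 = 998, RHS = 1000 - 1 = 999; 998 < 999 — holds
Hence LHS − RHS is never zero or positive, i.e. LHS < RHS throughout, so the relation holds for every integer in [-1000, 1000].

No counterexample exists.

Answer: True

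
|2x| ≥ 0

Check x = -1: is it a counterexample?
Substitute x = -1 into the relation:
x = -1: LHS = |2·(-1)| = |-2| = 2; 2 ≥ 0 — holds

The relation holds at x = -1, so it is not a counterexample.

Answer: No, x = -1 is not a counterexample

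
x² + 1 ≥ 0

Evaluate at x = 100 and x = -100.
x = 100: LHS = 100² + 1 = 10001; 10001 ≥ 0 — holds
x = -100: LHS = (-100)² + 1 = 10001; 10001 ≥ 0 — holds

Answer: Yes, holds for both x = 100 and x = -100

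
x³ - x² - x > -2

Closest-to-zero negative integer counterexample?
Testing negative integers from -1 downward:
x = -1: LHS = (-1)³ - (-1)² - (-1) = -1; -1 > -2 — holds
x = -2: LHS = (-2)³ - (-2)² - (-2) = -10; -10 > -2 — FAILS  ← closest negative counterexample to 0

Answer: x = -2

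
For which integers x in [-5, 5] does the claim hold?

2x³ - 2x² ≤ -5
Holds for: {-5, -4, -3, -2}
Fails for: {-1, 0, 1, 2, 3, 4, 5}

Answer: {-5, -4, -3, -2}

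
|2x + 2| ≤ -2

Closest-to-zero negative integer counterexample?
Testing negative integers from -1 downward:
x = -1: LHS = |2·(-1) + 2| = |0| = 0; 0 ≤ -2 — FAILS  ← closest negative counterexample to 0

Answer: x = -1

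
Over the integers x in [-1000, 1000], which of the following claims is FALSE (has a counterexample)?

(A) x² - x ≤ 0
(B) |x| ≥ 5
(A) x = -1: LHS = (-1)² - (-1) = 2; 2 ≤ 0 — FAILS
(B) x = 0: LHS = |0| = 0; 0 ≥ 5 — FAILS

Answer: Both A and B are false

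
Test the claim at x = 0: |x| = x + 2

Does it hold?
x = 0: LHS = |0| = 0, RHS = 0 + 2 = 2; 0 = 2 — FAILS

The relation fails at x = 0, so x = 0 is a counterexample.

Answer: No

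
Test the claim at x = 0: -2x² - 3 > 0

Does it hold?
x = 0: LHS = -2·0² - 3 = -3; -3 > 0 — FAILS

The relation fails at x = 0, so x = 0 is a counterexample.

Answer: No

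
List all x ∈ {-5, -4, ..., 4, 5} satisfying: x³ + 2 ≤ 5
Holds for: {-5, -4, -3, -2, -1, 0, 1}
Fails for: {2, 3, 4, 5}

Answer: {-5, -4, -3, -2, -1, 0, 1}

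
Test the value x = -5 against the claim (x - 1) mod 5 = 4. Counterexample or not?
Substitute x = -5 into the relation:
x = -5: LHS = ((-5) - 1) mod 5 = (-6) mod 5 = 4; 4 = 4 — holds

The claim holds here, so x = -5 is not a counterexample. (A counterexample exists elsewhere, e.g. x = 1.)

Answer: No, x = -5 is not a counterexample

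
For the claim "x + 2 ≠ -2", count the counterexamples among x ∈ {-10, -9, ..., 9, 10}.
Counterexamples in [-10, 10]: {-4}.

Counting them gives 1 values.

Answer: 1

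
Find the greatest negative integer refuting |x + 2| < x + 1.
Testing negative integers from -1 downward:
x = -1: LHS = |(-1) + 2| = |1| = 1, RHS = (-1) + 1 = 0; 1 < 0 — FAILS  ← closest negative counterexample to 0

Answer: x = -1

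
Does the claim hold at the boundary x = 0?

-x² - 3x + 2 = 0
x = 0: LHS = -0² - 3·0 + 2 = 2; 2 = 0 — FAILS

The relation fails at x = 0, so x = 0 is a counterexample.

Answer: No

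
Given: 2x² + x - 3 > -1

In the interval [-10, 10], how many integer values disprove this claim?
Counterexamples in [-10, 10]: {-1, 0}.

Counting them gives 2 values.

Answer: 2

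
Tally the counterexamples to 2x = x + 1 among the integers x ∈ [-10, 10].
Counterexamples in [-10, 10]: {-10, -9, -8, -7, -6, -5, -4, -3, -2, -1, 0, 2, 3, 4, 5, 6, 7, 8, 9, 10}.

Counting them gives 20 values.

Answer: 20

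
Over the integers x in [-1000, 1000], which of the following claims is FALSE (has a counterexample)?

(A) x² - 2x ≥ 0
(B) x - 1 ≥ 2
(A) x = 1: LHS = 1² - 2·1 = -1; -1 ≥ 0 — FAILS
(B) x = 0: LHS = 0 - 1 = -1; -1 ≥ 2 — FAILS

Answer: Both A and B are false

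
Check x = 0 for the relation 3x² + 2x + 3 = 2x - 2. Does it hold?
x = 0: LHS = 3·0² + 2·0 + 3 = 3, RHS = 2·0 - 2 = -2; 3 = -2 — FAILS

The relation fails at x = 0, so x = 0 is a counterexample.

Answer: No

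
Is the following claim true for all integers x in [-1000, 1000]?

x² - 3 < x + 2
The claim fails at x = -2:
x = -2: LHS = (-2)² - 3 = 1, RHS = (-2) + 2 = 0; 1 < 0 — FAILS

Because a single integer refutes it, the statement is false.

Answer: False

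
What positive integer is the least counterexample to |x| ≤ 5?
Testing positive integers:
x = 1: LHS = |1| = 1; 1 ≤ 5 — holds
x = 2: LHS = |2| = 2; 2 ≤ 5 — holds
x = 3: LHS = |3| = 3; 3 ≤ 5 — holds
x = 4: LHS = |4| = 4; 4 ≤ 5 — holds
x = 5: LHS = |5| = 5; 5 ≤ 5 — holds
x = 6: LHS = |6| = 6; 6 ≤ 5 — FAILS  ← smallest positive counterexample

Answer: x = 6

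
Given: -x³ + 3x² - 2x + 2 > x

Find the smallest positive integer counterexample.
Testing positive integers:
x = 1: LHS = -1³ + 3·1² - 2·1 + 2 = 2; 2 > 1 — holds
x = 2: LHS = -2³ + 3·2² - 2·2 + 2 = 2; 2 > 2 — FAILS  ← smallest positive counterexample

Answer: x = 2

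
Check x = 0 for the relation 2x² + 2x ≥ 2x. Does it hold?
x = 0: LHS = 2·0² + 2·0 = 0, RHS = 2·0 = 0; 0 ≥ 0 — holds

The relation is satisfied at x = 0.

Answer: Yes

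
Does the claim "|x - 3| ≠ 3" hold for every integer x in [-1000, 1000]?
The claim fails at x = 0:
x = 0: LHS = |0 - 3| = |-3| = 3; 3 ≠ 3 — FAILS

Because a single integer refutes it, the statement is false.

Answer: False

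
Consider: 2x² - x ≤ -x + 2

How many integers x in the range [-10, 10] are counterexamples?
Counterexamples in [-10, 10]: {-10, -9, -8, -7, -6, -5, -4, -3, -2, 2, 3, 4, 5, 6, 7, 8, 9, 10}.

Counting them gives 18 values.

Answer: 18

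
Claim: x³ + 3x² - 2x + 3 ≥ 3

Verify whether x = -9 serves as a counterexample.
Substitute x = -9 into the relation:
x = -9: LHS = (-9)³ + 3·(-9)² - 2·(-9) + 3 = -465; -465 ≥ 3 — FAILS

Since the claim fails at x = -9, this value is a counterexample.

Answer: Yes, x = -9 is a counterexample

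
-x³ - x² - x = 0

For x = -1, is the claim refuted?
Substitute x = -1 into the relation:
x = -1: LHS = -(-1)³ - (-1)² - (-1) = 1; 1 = 0 — FAILS

Since the claim fails at x = -1, this value is a counterexample.

Answer: Yes, x = -1 is a counterexample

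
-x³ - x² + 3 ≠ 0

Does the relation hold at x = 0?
x = 0: LHS = -0³ - 0² + 3 = 3; 3 ≠ 0 — holds

The relation is satisfied at x = 0.

Answer: Yes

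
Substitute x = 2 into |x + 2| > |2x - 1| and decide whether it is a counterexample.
Substitute x = 2 into the relation:
x = 2: LHS = |2 + 2| = |4| = 4, RHS = |2·2 - 1| = |3| = 3; 4 > 3 — holds

The claim holds here, so x = 2 is not a counterexample. (A counterexample exists elsewhere, e.g. x = -1.)

Answer: No, x = 2 is not a counterexample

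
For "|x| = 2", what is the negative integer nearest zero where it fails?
Testing negative integers from -1 downward:
x = -1: LHS = |-1| = 1; 1 = 2 — FAILS  ← closest negative counterexample to 0

Answer: x = -1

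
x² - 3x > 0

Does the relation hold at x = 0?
x = 0: LHS = 0² - 3·0 = 0; 0 > 0 — FAILS

The relation fails at x = 0, so x = 0 is a counterexample.

Answer: No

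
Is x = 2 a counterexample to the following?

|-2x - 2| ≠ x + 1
Substitute x = 2 into the relation:
x = 2: LHS = |-2·2 - 2| = |-6| = 6, RHS = 2 + 1 = 3; 6 ≠ 3 — holds

The claim holds here, so x = 2 is not a counterexample. (A counterexample exists elsewhere, e.g. x = -1.)

Answer: No, x = 2 is not a counterexample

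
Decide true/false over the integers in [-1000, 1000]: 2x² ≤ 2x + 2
The claim fails at x = -1:
x = -1: LHS = 2·(-1)² = 2, RHS = 2·(-1) + 2 = 0; 2 ≤ 0 — FAILS

Because a single integer refutes it, the statement is false.

Answer: False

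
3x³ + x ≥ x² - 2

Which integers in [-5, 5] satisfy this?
Holds for: {0, 1, 2, 3, 4, 5}
Fails for: {-5, -4, -3, -2, -1}

Answer: {0, 1, 2, 3, 4, 5}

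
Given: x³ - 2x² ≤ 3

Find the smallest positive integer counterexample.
Testing positive integers:
x = 1: LHS = 1³ - 2·1² = -1; -1 ≤ 3 — holds
x = 2: LHS = 2³ - 2·2² = 0; 0 ≤ 3 — holds
x = 3: LHS = 3³ - 2·3² = 9; 9 ≤ 3 — FAILS  ← smallest positive counterexample

Answer: x = 3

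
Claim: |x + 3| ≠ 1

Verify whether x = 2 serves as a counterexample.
Substitute x = 2 into the relation:
x = 2: LHS = |2 + 3| = |5| = 5; 5 ≠ 1 — holds

The claim holds here, so x = 2 is not a counterexample. (A counterexample exists elsewhere, e.g. x = -2.)

Answer: No, x = 2 is not a counterexample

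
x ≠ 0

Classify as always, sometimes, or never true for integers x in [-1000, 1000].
Holds at x = 1: 1 ≠ 0 — holds
Fails at x = 0: 0 ≠ 0 — FAILS
It is satisfied by some integers in the range but not all.

Answer: Sometimes true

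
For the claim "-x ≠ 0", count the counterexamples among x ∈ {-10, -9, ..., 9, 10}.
Counterexamples in [-10, 10]: {0}.

Counting them gives 1 values.

Answer: 1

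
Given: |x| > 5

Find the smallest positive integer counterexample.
Testing positive integers:
x = 1: LHS = |1| = 1; 1 > 5 — FAILS  ← smallest positive counterexample

Answer: x = 1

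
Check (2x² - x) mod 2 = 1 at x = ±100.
x = 100: LHS = (2·100² - 100) mod 2 = 19900 mod 2 = 0; 0 = 1 — FAILS
x = -100: LHS = (2·(-100)² - (-100)) mod 2 = 20100 mod 2 = 0; 0 = 1 — FAILS

Answer: No, fails for both x = 100 and x = -100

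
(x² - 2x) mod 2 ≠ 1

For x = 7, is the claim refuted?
Substitute x = 7 into the relation:
x = 7: LHS = (7² - 2·7) mod 2 = 35 mod 2 = 1; 1 ≠ 1 — FAILS

Since the claim fails at x = 7, this value is a counterexample.

Answer: Yes, x = 7 is a counterexample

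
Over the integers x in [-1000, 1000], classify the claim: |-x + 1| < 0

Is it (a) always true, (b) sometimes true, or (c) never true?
An absolute value is never negative, so the left side is ≥ 0 for every x, while the right side is 0. Tightest case in [-1000, 1000] is x = 1:
x = 1: LHS = |-1 + 1| = |0| = 0; 0 < 0 — FAILS
Hence LHS − RHS is never negative, i.e. LHS ≥ RHS throughout, so the claimed relation (<) fails for every integer in [-1000, 1000].

No integer in the range satisfies it.

Answer: Never true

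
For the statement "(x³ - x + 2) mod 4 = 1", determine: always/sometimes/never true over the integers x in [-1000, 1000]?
For a polynomial with integer coefficients, its value mod 4 depends only on x mod 4, so it suffices to check one representative of each residue class, x = 0, 1, 2, 3:
x = 0: LHS = (0³ - 0 + 2) mod 4 = 2 mod 4 = 2; 2 = 1 — FAILS
x = 1: LHS = (1³ - 1 + 2) mod 4 = 2 mod 4 = 2; 2 = 1 — FAILS
x = 2: LHS = (2³ - 2 + 2) mod 4 = 8 mod 4 = 0; 0 = 1 — FAILS
x = 3: LHS = (3³ - 3 + 2) mod 4 = 26 mod 4 = 2; 2 = 1 — FAILS
The relation fails in every residue class, so the claimed relation (=) fails for every integer in [-1000, 1000].

No integer in the range satisfies it.

Answer: Never true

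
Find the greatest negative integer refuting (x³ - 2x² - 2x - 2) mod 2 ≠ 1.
Testing negative integers from -1 downward:
x = -1: LHS = ((-1)³ - 2·(-1)² - 2·(-1) - 2) mod 2 = (-3) mod 2 = 1; 1 ≠ 1 — FAILS  ← closest negative counterexample to 0

Answer: x = -1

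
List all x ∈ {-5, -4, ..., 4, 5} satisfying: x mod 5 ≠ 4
Holds for: {-5, -4, -3, -2, 0, 1, 2, 3, 5}
Fails for: {-1, 4}

Answer: {-5, -4, -3, -2, 0, 1, 2, 3, 5}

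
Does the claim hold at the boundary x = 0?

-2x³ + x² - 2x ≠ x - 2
x = 0: LHS = -2·0³ + 0² - 2·0 = 0, RHS = 0 - 2 = -2; 0 ≠ -2 — holds

The relation is satisfied at x = 0.

Answer: Yes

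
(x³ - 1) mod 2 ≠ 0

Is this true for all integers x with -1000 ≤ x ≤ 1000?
The claim fails at x = 1:
x = 1: LHS = (1³ - 1) mod 2 = 0 mod 2 = 0; 0 ≠ 0 — FAILS

Because a single integer refutes it, the statement is false.

Answer: False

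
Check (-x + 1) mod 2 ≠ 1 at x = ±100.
x = 100: LHS = (-100 + 1) mod 2 = (-99) mod 2 = 1; 1 ≠ 1 — FAILS
x = -100: LHS = (-(-100) + 1) mod 2 = 101 mod 2 = 1; 1 ≠ 1 — FAILS

Answer: No, fails for both x = 100 and x = -100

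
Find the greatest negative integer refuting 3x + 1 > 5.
Testing negative integers from -1 downward:
x = -1: LHS = 3·(-1) + 1 = -2; -2 > 5 — FAILS  ← closest negative counterexample to 0

Answer: x = -1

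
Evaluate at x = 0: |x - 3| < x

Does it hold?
x = 0: LHS = |0 - 3| = |-3| = 3; 3 < 0 — FAILS

The relation fails at x = 0, so x = 0 is a counterexample.

Answer: No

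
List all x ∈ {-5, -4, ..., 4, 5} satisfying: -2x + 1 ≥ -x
Holds for: {-5, -4, -3, -2, -1, 0, 1}
Fails for: {2, 3, 4, 5}

Answer: {-5, -4, -3, -2, -1, 0, 1}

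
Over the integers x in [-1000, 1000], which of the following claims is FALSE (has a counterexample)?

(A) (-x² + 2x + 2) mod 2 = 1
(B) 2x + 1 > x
(A) x = 0: LHS = (-0² + 2·0 + 2) mod 2 = 2 mod 2 = 0; 0 = 1 — FAILS
(B) x = -1: LHS = 2·(-1) + 1 = -1; -1 > -1 — FAILS

Answer: Both A and B are false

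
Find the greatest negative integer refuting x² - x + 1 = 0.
Testing negative integers from -1 downward:
x = -1: LHS = (-1)² - (-1) + 1 = 3; 3 = 0 — FAILS  ← closest negative counterexample to 0

Answer: x = -1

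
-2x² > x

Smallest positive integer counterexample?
Testing positive integers:
x = 1: LHS = -2·1² = -2; -2 > 1 — FAILS  ← smallest positive counterexample

Answer: x = 1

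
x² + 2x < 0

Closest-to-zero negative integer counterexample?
Testing negative integers from -1 downward:
x = -1: LHS = (-1)² + 2·(-1) = -1; -1 < 0 — holds
x = -2: LHS = (-2)² + 2·(-2) = 0; 0 < 0 — FAILS  ← closest negative counterexample to 0

Answer: x = -2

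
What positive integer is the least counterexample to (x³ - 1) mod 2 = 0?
Testing positive integers:
x = 1: LHS = (1³ - 1) mod 2 = 0 mod 2 = 0; 0 = 0 — holds
x = 2: LHS = (2³ - 1) mod 2 = 7 mod 2 = 1; 1 = 0 — FAILS  ← smallest positive counterexample

Answer: x = 2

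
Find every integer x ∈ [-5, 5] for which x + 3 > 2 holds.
Holds for: {0, 1, 2, 3, 4, 5}
Fails for: {-5, -4, -3, -2, -1}

Answer: {0, 1, 2, 3, 4, 5}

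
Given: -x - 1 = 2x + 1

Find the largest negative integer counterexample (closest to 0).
Testing negative integers from -1 downward:
x = -1: LHS = -(-1) - 1 = 0, RHS = 2·(-1) + 1 = -1; 0 = -1 — FAILS  ← closest negative counterexample to 0

Answer: x = -1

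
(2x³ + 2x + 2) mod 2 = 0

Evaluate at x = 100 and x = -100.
x = 100: LHS = (2·100³ + 2·100 + 2) mod 2 = 2000202 mod 2 = 0; 0 = 0 — holds
x = -100: LHS = (2·(-100)³ + 2·(-100) + 2) mod 2 = (-2000198) mod 2 = 0; 0 = 0 — holds

Answer: Yes, holds for both x = 100 and x = -100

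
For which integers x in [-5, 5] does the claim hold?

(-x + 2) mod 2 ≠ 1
Holds for: {-4, -2, 0, 2, 4}
Fails for: {-5, -3, -1, 1, 3, 5}

Answer: {-4, -2, 0, 2, 4}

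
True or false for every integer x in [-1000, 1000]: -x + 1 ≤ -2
The claim fails at x = 0:
x = 0: LHS = -0 + 1 = 1; 1 ≤ -2 — FAILS

Because a single integer refutes it, the statement is false.

Answer: False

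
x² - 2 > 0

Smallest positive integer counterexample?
Testing positive integers:
x = 1: LHS = 1² - 2 = -1; -1 > 0 — FAILS  ← smallest positive counterexample

Answer: x = 1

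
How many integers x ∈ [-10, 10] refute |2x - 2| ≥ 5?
Counterexamples in [-10, 10]: {-1, 0, 1, 2, 3}.

Counting them gives 5 values.

Answer: 5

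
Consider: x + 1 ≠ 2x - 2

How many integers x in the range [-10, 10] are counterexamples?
Counterexamples in [-10, 10]: {3}.

Counting them gives 1 values.

Answer: 1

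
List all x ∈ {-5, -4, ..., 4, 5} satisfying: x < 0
Holds for: {-5, -4, -3, -2, -1}
Fails for: {0, 1, 2, 3, 4, 5}

Answer: {-5, -4, -3, -2, -1}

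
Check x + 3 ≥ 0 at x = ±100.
x = 100: LHS = 100 + 3 = 103; 103 ≥ 0 — holds
x = -100: LHS = (-100) + 3 = -97; -97 ≥ 0 — FAILS

Answer: Partially: holds for x = 100, fails for x = -100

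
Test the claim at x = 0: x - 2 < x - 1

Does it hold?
x = 0: LHS = 0 - 2 = -2, RHS = 0 - 1 = -1; -2 < -1 — holds

The relation is satisfied at x = 0.

Answer: Yes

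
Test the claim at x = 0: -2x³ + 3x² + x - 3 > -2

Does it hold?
x = 0: LHS = -2·0³ + 3·0² + 0 - 3 = -3; -3 > -2 — FAILS

The relation fails at x = 0, so x = 0 is a counterexample.

Answer: No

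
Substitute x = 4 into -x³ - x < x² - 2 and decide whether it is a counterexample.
Substitute x = 4 into the relation:
x = 4: LHS = -4³ - 4 = -68, RHS = 4² - 2 = 14; -68 < 14 — holds

The claim holds here, so x = 4 is not a counterexample. (A counterexample exists elsewhere, e.g. x = 0.)

Answer: No, x = 4 is not a counterexample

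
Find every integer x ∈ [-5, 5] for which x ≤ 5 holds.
Over all integers in [-5, 5], LHS − RHS is largest at x = 5, where it equals 0:
x = 5: 5 ≤ 5 — holds
At the ends of the range:
x = -5: -5 ≤ 5 — holds
Hence LHS − RHS is never positive, i.e. LHS ≤ RHS throughout, so the relation holds for every integer in [-5, 5].

Answer: All integers in [-5, 5]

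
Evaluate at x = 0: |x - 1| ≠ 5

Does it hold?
x = 0: LHS = |0 - 1| = |-1| = 1; 1 ≠ 5 — holds

The relation is satisfied at x = 0.

Answer: Yes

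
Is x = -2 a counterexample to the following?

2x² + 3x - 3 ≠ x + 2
Substitute x = -2 into the relation:
x = -2: LHS = 2·(-2)² + 3·(-2) - 3 = -1, RHS = (-2) + 2 = 0; -1 ≠ 0 — holds

The relation holds at x = -2, so it is not a counterexample.

Answer: No, x = -2 is not a counterexample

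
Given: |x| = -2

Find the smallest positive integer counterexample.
Testing positive integers:
x = 1: LHS = |1| = 1; 1 = -2 — FAILS  ← smallest positive counterexample

Answer: x = 1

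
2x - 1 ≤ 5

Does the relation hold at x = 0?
x = 0: LHS = 2·0 - 1 = -1; -1 ≤ 5 — holds

The relation is satisfied at x = 0.

Answer: Yes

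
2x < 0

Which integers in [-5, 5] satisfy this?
Holds for: {-5, -4, -3, -2, -1}
Fails for: {0, 1, 2, 3, 4, 5}

Answer: {-5, -4, -3, -2, -1}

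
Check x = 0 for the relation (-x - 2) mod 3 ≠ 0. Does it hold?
x = 0: LHS = (-0 - 2) mod 3 = (-2) mod 3 = 1; 1 ≠ 0 — holds

The relation is satisfied at x = 0.

Answer: Yes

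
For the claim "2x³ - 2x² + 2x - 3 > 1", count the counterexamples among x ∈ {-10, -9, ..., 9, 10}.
Counterexamples in [-10, 10]: {-10, -9, -8, -7, -6, -5, -4, -3, -2, -1, 0, 1}.

Counting them gives 12 values.

Answer: 12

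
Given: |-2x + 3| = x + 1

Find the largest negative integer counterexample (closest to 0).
Testing negative integers from -1 downward:
x = -1: LHS = |-2·(-1) + 3| = |5| = 5, RHS = (-1) + 1 = 0; 5 = 0 — FAILS  ← closest negative counterexample to 0

Answer: x = -1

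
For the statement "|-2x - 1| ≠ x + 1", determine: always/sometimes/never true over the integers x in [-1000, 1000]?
Holds at x = 1: LHS = |-2·1 - 1| = |-3| = 3, RHS = 1 + 1 = 2; 3 ≠ 2 — holds
Fails at x = 0: LHS = |-2·0 - 1| = |-1| = 1, RHS = 0 + 1 = 1; 1 ≠ 1 — FAILS
It is satisfied by some integers in the range but not all.

Answer: Sometimes true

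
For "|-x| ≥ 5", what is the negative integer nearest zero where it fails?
Testing negative integers from -1 downward:
x = -1: LHS = |-(-1)| = |1| = 1; 1 ≥ 5 — FAILS  ← closest negative counterexample to 0

Answer: x = -1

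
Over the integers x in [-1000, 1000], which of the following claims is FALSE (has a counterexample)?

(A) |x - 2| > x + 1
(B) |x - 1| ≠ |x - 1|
(A) x = 1: LHS = |1 - 2| = |-1| = 1, RHS = 1 + 1 = 2; 1 > 2 — FAILS
(B) x = 0: LHS = |0 - 1| = |-1| = 1, RHS = |0 - 1| = |-1| = 1; 1 ≠ 1 — FAILS

Answer: Both A and B are false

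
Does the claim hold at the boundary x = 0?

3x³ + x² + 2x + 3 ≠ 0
x = 0: LHS = 3·0³ + 0² + 2·0 + 3 = 3; 3 ≠ 0 — holds

The relation is satisfied at x = 0.

Answer: Yes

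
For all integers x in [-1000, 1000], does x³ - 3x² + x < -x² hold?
The claim fails at x = 0:
x = 0: LHS = 0³ - 3·0² + 0 = 0, RHS = -0² = 0; 0 < 0 — FAILS

Because a single integer refutes it, the statement is false.

Answer: False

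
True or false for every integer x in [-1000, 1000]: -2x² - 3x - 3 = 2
The claim fails at x = 0:
x = 0: LHS = -2·0² - 3·0 - 3 = -3; -3 = 2 — FAILS

Because a single integer refutes it, the statement is false.

Answer: False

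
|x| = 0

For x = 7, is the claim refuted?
Substitute x = 7 into the relation:
x = 7: LHS = |7| = 7; 7 = 0 — FAILS

Since the claim fails at x = 7, this value is a counterexample.

Answer: Yes, x = 7 is a counterexample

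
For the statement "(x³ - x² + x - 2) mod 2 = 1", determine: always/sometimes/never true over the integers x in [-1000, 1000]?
Holds at x = 1: LHS = (1³ - 1² + 1 - 2) mod 2 = (-1) mod 2 = 1; 1 = 1 — holds
Fails at x = 0: LHS = (0³ - 0² + 0 - 2) mod 2 = (-2) mod 2 = 0; 0 = 1 — FAILS
It is satisfied by some integers in the range but not all.

Answer: Sometimes true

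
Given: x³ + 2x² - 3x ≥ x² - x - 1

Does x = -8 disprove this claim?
Substitute x = -8 into the relation:
x = -8: LHS = (-8)³ + 2·(-8)² - 3·(-8) = -360, RHS = (-8)² - (-8) - 1 = 71; -360 ≥ 71 — FAILS

Since the claim fails at x = -8, this value is a counterexample.

Answer: Yes, x = -8 is a counterexample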